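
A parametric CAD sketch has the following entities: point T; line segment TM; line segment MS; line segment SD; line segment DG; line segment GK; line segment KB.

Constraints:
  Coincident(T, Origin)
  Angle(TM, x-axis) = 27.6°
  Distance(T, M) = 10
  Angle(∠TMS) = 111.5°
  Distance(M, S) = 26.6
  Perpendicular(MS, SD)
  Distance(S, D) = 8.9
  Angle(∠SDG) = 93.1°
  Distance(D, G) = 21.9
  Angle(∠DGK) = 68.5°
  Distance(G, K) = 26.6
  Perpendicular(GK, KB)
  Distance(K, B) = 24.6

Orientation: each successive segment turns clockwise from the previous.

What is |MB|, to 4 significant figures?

37.21

T is at the origin; TM runs at 27.6° with length 10.0, so M = (8.862, 4.633). ∠TMS = 111.5° gives MS at -40.90° from the x-axis; with |MS| = 26.6, S = (28.97, -12.78). The perpendicularity gives SD at right angles to MS, so SD runs at -130.9°; with |SD| = 8.9, D = (23.14, -19.51). ∠SDG = 93.1° gives DG at 142.2° from the x-axis; with |DG| = 21.9, G = (5.836, -6.088). ∠DGK = 68.5° gives GK at 30.70° from the x-axis; with |GK| = 26.6, K = (28.71, 7.493). The perpendicularity gives KB at right angles to GK, so KB runs at -59.30°; with |KB| = 24.6, B = (41.27, -13.66). Then |MB| = |B − M| = 37.21.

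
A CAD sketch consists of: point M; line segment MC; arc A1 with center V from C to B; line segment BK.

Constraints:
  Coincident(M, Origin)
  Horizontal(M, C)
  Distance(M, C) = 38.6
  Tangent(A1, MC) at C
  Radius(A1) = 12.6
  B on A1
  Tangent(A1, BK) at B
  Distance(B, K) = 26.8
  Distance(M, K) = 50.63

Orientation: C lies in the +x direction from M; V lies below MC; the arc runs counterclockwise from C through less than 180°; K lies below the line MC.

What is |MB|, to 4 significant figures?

29.81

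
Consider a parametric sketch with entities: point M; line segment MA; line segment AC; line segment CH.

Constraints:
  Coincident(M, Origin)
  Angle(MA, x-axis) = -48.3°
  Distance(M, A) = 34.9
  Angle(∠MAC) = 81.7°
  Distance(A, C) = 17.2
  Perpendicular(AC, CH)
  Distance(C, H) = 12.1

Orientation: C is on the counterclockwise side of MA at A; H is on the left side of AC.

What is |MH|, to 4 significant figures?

25.52

∠MAC = 81.7°, so AC runs at -48.3° + (180° − 81.7°) = 50.00° from the x-axis; with |AC| = 17.2, C = A + 17.2·(cos 50.00°, sin 50.00°) = (34.27, -12.88). AC is perpendicular to CH; with |CH| = 12.1 on the left of AC, H = C + 12.1·(-0.7660, 0.6428) = (25.00, -5.104). Then |MH| = |H − M| = 25.52.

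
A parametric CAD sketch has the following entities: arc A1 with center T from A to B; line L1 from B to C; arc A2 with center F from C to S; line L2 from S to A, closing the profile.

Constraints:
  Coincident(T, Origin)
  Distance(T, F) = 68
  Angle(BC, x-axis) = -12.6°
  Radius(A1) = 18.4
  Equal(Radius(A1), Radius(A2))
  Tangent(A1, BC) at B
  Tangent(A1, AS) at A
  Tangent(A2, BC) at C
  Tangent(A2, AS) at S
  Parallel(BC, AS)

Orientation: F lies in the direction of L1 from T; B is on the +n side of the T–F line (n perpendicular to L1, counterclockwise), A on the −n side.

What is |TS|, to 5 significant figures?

70.445

Tangency of A1 to both parallel lines with radius 18.4 puts B and A at T ± 18.4·n: B = (4.0138, 17.957), A = (-4.0138, -17.957). Equal radii place C and S the same way about F: C = F + 18.4·n = (70.376, 3.1231), S = F − 18.4·n = (62.349, -32.791). Then |TS| = |S − T| = 70.445.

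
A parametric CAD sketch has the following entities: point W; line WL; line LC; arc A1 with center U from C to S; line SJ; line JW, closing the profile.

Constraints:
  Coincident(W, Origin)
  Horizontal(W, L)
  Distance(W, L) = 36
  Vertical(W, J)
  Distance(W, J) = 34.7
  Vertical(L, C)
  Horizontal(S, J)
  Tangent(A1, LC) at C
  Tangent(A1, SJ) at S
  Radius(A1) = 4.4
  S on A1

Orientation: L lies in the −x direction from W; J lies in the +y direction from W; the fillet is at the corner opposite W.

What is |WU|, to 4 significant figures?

43.78

W and J share the same x with |WJ| = 34.7 and J on the +y side, so J = (0.000, 34.70). The virtual corner opposite W is at (-36.00, 34.70). Since A1 is tangent to LC there, UC ⟂ LC and A1 meets SJ tangentially, so US is at right angles to SJ, with radius 4.4, so the center U sits 4.4 in from both sides at U = (-31.60, 30.30). Then |WU| = |U − W| = 43.78.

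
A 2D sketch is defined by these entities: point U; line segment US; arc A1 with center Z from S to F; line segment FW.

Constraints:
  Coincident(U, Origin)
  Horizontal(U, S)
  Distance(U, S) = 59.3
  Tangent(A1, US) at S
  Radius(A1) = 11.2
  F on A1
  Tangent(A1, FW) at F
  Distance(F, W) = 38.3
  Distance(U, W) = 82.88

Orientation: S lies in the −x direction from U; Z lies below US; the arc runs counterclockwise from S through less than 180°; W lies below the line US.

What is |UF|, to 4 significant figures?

71.53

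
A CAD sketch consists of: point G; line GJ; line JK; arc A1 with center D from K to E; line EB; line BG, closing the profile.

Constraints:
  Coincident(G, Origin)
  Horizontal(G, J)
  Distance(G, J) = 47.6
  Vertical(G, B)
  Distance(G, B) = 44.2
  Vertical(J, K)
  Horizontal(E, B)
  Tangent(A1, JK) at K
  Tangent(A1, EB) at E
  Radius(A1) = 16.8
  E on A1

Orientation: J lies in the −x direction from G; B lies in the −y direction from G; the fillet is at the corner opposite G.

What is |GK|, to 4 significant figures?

54.92

The virtual corner opposite G is at (-47.60, -44.20). A1 meets JK tangentially, so DK is at right angles to JK and since A1 is tangent to EB there, DE ⟂ EB, with radius 16.8, so the center D sits 16.8 in from both sides at D = (-30.80, -27.40). That places the tangent points at K = (-47.60, -27.40) on JK and E = (-30.80, -44.20) on EB. Then |GK| = |K − G| = 54.92.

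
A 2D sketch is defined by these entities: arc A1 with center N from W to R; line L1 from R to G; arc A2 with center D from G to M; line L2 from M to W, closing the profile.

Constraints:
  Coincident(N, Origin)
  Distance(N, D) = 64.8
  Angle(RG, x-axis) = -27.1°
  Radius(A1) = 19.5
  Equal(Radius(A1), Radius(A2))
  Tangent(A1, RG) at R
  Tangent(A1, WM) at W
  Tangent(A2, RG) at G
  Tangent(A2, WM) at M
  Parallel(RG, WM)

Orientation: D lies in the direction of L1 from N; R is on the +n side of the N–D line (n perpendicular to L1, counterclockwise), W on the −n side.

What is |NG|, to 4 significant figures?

67.67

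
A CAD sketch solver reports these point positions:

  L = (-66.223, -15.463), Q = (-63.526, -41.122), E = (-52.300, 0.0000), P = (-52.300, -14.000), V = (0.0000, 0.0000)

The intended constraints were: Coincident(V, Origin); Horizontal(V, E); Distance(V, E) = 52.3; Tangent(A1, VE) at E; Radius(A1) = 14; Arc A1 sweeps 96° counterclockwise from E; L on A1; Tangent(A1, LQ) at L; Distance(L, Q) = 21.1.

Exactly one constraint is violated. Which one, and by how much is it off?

Distance(L, Q) = 21.1 — off by 4.70.

V = (0.00, 0.00) ✓; V.y = 0.00, E.y = 0.00 ✓; |VE| = 52.30 ✓; ∠(PE, EV) = 90.00° ✓; |PE| = 14.00 ✓; bearing(P→L) − bearing(P→E) = 96.00° ✓; |PL| = 14.00 ✓; ∠(PL, LQ) = 90.00° ✓; |LQ| = 25.80 ✗.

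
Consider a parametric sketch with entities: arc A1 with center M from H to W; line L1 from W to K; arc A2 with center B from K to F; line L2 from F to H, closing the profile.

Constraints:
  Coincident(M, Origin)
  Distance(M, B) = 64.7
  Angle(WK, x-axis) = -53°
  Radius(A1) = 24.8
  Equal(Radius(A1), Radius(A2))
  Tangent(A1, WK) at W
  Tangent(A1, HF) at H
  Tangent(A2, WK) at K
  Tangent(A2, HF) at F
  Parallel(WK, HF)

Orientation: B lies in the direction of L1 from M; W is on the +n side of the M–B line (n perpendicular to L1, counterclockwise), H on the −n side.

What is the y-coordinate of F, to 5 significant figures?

-66.597

The slot axis is L1's direction at -53.0°, so u = (cos -53.0°, sin -53.0°) = (0.60182, -0.79864) and n = (−sin -53.0°, cos -53.0°) = (0.79864, 0.60182). M is at the origin and B lies 64.7 along u from M, so B = 64.7·u = (38.937, -51.672). Tangency of A1 to both parallel lines with radius 24.8 puts W and H at M ± 24.8·n: W = (19.806, 14.925), H = (-19.806, -14.925). Equal radii place K and F the same way about B: K = B + 24.8·n = (58.744, -36.747), F = B − 24.8·n = (19.131, -66.597). So F.y = -66.597.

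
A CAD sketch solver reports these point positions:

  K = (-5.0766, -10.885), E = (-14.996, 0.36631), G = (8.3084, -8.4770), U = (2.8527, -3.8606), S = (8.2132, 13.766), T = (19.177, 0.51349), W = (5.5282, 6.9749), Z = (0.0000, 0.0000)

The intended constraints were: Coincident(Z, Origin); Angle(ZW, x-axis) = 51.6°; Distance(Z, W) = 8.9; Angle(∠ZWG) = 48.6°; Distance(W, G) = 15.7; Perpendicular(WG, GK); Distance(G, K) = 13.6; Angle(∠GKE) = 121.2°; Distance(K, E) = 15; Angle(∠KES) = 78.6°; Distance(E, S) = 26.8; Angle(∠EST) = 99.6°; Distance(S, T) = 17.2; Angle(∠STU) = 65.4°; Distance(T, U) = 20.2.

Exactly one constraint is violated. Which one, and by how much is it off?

Distance(T, U) = 20.2 — off by 3.30.

Z = (0.00, 0.00) ✓; ZW at 51.60° ✓; |ZW| = 8.900 ✓; ∠ZWG = 48.60° ✓; |WG| = 15.70 ✓; ∠(WG, GK) = 90.00° ✓; |GK| = 13.60 ✓; ∠GKE = 121.2° ✓; |KE| = 15.00 ✓; ∠KES = 78.60° ✓; |ES| = 26.80 ✓; ∠EST = 99.60° ✓; |ST| = 17.20 ✓; ∠STU = 65.40° ✓; |TU| = 16.90 ✗.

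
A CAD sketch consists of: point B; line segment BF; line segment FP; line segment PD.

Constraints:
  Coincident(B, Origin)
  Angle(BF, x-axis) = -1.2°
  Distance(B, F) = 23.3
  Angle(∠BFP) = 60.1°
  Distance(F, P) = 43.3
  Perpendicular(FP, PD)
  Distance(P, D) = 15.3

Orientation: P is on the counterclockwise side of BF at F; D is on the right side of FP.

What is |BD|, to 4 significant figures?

47.58

B is at the origin; BF runs at -1.2° with length 23.3, so F = 23.3·(cos -1.2°, sin -1.2°) = (23.29, -0.4880). ∠BFP = 60.1°, so FP runs at -1.2° + (180° − 60.1°) = 118.7° from the x-axis; with |FP| = 43.3, P = F + 43.3·(cos 118.7°, sin 118.7°) = (2.501, 37.49). FP is perpendicular to PD; with |PD| = 15.3 on the right of FP, D = P + 15.3·(0.8771, 0.4802) = (15.92, 44.84). Then |BD| = |D − B| = 47.58.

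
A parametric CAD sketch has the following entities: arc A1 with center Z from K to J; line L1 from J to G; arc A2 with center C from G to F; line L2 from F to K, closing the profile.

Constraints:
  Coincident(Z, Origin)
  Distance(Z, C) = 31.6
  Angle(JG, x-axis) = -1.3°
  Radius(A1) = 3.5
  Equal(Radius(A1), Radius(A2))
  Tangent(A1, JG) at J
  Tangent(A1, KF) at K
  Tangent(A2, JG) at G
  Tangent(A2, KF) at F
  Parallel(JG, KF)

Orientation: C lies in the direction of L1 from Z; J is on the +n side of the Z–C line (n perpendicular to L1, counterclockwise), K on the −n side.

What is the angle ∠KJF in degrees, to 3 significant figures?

77.5°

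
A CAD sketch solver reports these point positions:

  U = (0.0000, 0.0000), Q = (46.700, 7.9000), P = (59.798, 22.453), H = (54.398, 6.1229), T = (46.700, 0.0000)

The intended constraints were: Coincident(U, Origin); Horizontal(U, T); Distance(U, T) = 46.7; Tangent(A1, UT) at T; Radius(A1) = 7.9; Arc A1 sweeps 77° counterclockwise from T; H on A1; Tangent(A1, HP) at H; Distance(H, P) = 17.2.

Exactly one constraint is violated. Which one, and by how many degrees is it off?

Tangent(A1, HP) at H — off by 5.30°.

U = (0.00, 0.00) ✓; U.y = 0.00, T.y = 0.00 ✓; |UT| = 46.70 ✓; ∠(QT, TU) = 90.00° ✓; |QT| = 7.900 ✓; bearing(Q→H) − bearing(Q→T) = 77.00° ✓; |QH| = 7.900 ✓; ∠(QH, HP) = 95.30° ✗; |HP| = 17.20 ✓.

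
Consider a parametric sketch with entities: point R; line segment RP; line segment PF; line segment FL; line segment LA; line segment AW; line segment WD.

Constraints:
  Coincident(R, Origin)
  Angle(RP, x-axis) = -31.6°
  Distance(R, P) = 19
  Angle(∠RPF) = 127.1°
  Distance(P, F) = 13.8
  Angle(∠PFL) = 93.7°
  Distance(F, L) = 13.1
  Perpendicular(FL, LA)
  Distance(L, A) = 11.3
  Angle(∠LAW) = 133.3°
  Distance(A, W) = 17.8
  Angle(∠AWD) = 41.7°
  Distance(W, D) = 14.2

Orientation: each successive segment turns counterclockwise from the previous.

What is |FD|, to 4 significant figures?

9.463

∠LAW = 133.3° gives AW at -115.7° from the x-axis; with |AW| = 17.8, W = (6.589, -11.91). ∠AWD = 41.7° gives WD at 22.60° from the x-axis; with |WD| = 14.2, D = (19.70, -6.455). Then |FD| = |D − F| = 9.463.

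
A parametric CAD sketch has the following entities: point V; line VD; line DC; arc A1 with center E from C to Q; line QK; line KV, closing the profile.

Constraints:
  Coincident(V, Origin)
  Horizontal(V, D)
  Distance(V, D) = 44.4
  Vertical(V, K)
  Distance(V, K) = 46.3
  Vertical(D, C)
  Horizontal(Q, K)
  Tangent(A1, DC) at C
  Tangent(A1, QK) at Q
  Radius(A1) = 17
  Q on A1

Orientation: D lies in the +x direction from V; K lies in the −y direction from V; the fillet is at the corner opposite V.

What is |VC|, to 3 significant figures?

53.2

V is at the origin; V and D share the same y with |VD| = 44.4 and D on the +x side, so D = (44.4, 0.00). V and K share the same x with |VK| = 46.3 and K on the −y side, so K = (0.00, -46.3). The virtual corner opposite V is at (44.4, -46.3). Tangency of A1 to DC means the radius EC is perpendicular to DC and A1 meets QK tangentially, so EQ is at right angles to QK, with radius 17.0, so the center E sits 17.0 in from both sides at E = (27.4, -29.3). That places the tangent points at C = (44.4, -29.3) on DC and Q = (27.4, -46.3) on QK. Then |VC| = |C − V| = 53.2.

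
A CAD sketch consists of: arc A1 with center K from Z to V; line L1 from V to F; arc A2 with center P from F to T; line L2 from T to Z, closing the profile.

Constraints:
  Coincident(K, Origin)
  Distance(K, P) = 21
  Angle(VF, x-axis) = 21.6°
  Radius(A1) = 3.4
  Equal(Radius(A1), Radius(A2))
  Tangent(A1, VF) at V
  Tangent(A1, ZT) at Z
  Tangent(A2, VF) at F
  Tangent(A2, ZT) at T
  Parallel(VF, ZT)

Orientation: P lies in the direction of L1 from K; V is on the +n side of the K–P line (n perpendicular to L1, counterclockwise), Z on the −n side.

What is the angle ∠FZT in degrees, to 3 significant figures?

17.9°

Tangency of A1 to both parallel lines with radius 3.4 puts V and Z at K ± 3.4·n: V = (-1.25, 3.16), Z = (1.25, -3.16). Equal radii place F and T the same way about P: F = P + 3.4·n = (18.3, 10.9), T = P − 3.4·n = (20.8, 4.57). Then cos ∠FZT = ZF·ZT / (|ZF||ZT|), giving 17.9°.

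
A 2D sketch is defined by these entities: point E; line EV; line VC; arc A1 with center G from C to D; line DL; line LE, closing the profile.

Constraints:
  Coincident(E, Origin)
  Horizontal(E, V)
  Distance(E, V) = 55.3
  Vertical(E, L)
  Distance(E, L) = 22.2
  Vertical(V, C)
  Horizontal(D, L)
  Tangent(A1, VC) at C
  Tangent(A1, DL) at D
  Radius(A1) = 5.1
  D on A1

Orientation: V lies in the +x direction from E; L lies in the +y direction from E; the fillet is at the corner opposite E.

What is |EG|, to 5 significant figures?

53.033

E is at the origin; E and V share the same y with |EV| = 55.3 and V on the +x side, so V = (55.300, 0.0000). EL is vertical with |EL| = 22.2 and L on the +y side, so L = (0.0000, 22.200). The virtual corner opposite E is at (55.300, 22.200). Since A1 is tangent to VC there, GC ⟂ VC and A1 meets DL tangentially, so GD is at right angles to DL, with radius 5.1, so the center G sits 5.1 in from both sides at G = (50.200, 17.100). Then |EG| = |G − E| = 53.033.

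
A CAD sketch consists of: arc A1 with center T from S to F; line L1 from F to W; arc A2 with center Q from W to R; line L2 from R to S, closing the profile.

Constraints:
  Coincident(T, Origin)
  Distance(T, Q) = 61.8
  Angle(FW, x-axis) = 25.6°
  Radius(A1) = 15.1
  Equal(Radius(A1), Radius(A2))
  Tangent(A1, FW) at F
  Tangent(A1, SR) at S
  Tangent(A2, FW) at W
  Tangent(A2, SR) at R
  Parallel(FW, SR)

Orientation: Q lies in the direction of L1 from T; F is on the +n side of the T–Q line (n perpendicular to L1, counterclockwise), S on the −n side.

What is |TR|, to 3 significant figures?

63.6

Tangency of A1 to both parallel lines with radius 15.1 puts F and S at T ± 15.1·n: F = (-6.52, 13.6), S = (6.52, -13.6). Equal radii place W and R the same way about Q: W = Q + 15.1·n = (49.2, 40.3), R = Q − 15.1·n = (62.3, 13.1). Then |TR| = |R − T| = 63.6.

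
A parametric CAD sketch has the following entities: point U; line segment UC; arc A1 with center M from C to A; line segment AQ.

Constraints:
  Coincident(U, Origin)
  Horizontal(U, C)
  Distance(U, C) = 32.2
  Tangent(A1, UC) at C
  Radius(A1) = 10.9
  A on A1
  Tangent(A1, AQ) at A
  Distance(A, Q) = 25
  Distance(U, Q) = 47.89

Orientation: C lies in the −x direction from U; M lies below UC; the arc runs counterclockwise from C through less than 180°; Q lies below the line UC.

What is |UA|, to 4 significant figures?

44.73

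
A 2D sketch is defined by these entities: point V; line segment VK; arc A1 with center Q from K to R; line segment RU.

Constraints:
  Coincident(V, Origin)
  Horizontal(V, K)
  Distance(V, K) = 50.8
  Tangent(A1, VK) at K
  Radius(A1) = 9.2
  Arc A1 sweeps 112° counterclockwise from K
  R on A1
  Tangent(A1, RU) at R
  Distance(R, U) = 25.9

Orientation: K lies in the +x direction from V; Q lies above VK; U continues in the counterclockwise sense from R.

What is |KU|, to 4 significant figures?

36.68

V is at the origin; VK is horizontal with |VK| = 50.8 and K on the +x side, so K = (50.80, 0.000). Tangency of A1 to VK means the radius QK is perpendicular to VK, so Q = K + (0, 9.2) = (50.80, 9.200). On A1, K sits at bearing -90° from Q; a 112° counterclockwise sweep puts R at bearing 22°, so R = Q + 9.2·(cos 22°, sin 22°) = (59.33, 12.65). The tangent condition forces QR to be normal to RU, so RU runs along (−sin 22°, cos 22°); with |RU| = 25.9, U = (49.63, 36.66). Then |KU| = |U − K| = 36.68.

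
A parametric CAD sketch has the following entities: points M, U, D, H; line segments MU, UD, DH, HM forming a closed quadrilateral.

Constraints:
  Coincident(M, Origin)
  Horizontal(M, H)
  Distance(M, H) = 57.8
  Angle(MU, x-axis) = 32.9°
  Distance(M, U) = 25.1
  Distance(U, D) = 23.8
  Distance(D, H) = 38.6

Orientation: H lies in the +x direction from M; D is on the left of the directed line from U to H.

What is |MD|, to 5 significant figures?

48.325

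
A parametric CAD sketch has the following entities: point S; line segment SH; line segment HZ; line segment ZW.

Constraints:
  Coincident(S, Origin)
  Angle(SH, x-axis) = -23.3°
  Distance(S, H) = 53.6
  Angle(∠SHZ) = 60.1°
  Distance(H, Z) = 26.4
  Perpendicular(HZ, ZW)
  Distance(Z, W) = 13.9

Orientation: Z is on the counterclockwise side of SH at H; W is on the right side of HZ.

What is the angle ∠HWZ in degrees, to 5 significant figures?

62.233°

∠SHZ = 60.1°, so HZ runs at -23.3° + (180° − 60.1°) = 96.600° from the x-axis; with |HZ| = 26.4, Z = H + 26.4·(cos 96.600°, sin 96.600°) = (46.194, 5.0238). HZ ⟂ ZW; with |ZW| = 13.9 on the right of HZ, W = Z + 13.9·(0.99337, 0.11494) = (60.002, 6.6214). Then cos ∠HWZ = WH·WZ / (|WH||WZ|), giving 62.233°.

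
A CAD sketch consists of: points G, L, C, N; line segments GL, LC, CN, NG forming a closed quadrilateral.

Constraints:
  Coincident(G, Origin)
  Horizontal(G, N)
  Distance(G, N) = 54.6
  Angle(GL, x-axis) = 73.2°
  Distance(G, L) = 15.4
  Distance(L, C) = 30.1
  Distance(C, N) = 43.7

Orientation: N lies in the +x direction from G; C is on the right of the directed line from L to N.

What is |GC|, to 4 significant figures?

19.29

Checks: G = (0.00, 0.00) ✓; |LC| = 30.10 ✓; |CN| = 43.70 ✓.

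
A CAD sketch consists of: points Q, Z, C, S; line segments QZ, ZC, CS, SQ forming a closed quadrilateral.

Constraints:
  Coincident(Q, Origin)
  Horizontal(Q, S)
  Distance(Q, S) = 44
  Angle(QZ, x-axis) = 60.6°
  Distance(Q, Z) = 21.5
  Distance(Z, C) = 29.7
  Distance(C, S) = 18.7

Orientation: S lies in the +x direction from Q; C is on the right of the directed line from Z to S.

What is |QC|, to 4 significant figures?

27.18

Checks: Q = (0.00, 0.00) ✓; |ZC| = 29.70 ✓; |CS| = 18.70 ✓.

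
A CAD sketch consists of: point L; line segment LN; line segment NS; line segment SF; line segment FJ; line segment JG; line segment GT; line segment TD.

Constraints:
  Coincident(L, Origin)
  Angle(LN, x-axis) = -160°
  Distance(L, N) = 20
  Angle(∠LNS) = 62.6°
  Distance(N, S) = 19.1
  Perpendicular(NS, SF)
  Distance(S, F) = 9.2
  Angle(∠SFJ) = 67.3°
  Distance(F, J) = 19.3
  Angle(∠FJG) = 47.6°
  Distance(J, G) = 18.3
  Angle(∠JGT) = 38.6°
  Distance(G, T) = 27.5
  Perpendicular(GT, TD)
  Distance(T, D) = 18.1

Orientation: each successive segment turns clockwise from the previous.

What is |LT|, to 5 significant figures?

3.6922

L is at the origin; LN runs at -160.0° with length 20.0, so N = (-18.794, -6.8404). ∠LNS = 62.6° gives NS at 82.600° from the x-axis; with |NS| = 19.1, S = (-16.334, 12.101). NS ⟂ SF, so SF runs at -7.4000°; with |SF| = 9.2, F = (-7.2105, 10.916). ∠SFJ = 67.3° gives FJ at -120.10° from the x-axis; with |FJ| = 19.3, J = (-16.890, -5.7818). ∠FJG = 47.6° gives JG at 107.50° from the x-axis; with |JG| = 18.3, G = (-22.393, 11.671). ∠JGT = 38.6° gives GT at -33.900° from the x-axis; with |GT| = 27.5, T = (0.43278, -3.6668). Then |LT| = |T − L| = 3.6922.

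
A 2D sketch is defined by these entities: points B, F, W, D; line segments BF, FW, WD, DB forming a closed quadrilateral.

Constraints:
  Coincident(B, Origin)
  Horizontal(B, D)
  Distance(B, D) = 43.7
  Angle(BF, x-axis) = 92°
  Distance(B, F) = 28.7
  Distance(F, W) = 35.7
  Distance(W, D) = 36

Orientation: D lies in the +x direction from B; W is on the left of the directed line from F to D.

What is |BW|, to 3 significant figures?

48.7

Checks: |FW| = 35.70 ✓; |WD| = 36.00 ✓.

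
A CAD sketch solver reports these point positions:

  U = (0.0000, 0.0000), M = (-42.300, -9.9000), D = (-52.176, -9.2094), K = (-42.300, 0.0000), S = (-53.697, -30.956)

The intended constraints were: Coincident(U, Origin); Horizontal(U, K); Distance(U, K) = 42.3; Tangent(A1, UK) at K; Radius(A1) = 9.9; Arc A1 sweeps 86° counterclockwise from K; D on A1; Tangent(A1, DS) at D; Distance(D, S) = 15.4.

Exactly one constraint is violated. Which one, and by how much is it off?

Distance(D, S) = 15.4 — off by 6.40.

U = (0.00, 0.00) ✓; U.y = 0.00, K.y = 0.00 ✓; |UK| = 42.30 ✓; ∠(MK, KU) = 90.00° ✓; |MK| = 9.900 ✓; bearing(M→D) − bearing(M→K) = 86.00° ✓; |MD| = 9.900 ✓; ∠(MD, DS) = 90.00° ✓; |DS| = 21.80 ✗.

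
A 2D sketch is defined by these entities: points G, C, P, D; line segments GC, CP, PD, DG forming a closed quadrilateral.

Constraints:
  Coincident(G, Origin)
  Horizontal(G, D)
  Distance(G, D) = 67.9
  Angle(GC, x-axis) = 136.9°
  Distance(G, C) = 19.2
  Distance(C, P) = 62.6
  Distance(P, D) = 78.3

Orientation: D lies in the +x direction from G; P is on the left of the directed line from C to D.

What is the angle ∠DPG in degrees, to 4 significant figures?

54.83°

G is at the origin; G and D share the same y with |GD| = 67.9 and D in +x, so D = (67.9, 0). GC runs at 136.9° with |GC| = 19.2, so C = (-14.02, 13.12). P is determined by |CP| = 62.6 and |PD| = 78.3 together: it lies at the intersection of circle(C, 62.6) and circle(D, 78.3). With |CD| = 82.96, the foot of the radical line on CD is 28.15 from C and the perpendicular offset is √(62.6² − 28.15²) = 55.91. Taking the left-of-CD solution: P = (22.62, 63.88).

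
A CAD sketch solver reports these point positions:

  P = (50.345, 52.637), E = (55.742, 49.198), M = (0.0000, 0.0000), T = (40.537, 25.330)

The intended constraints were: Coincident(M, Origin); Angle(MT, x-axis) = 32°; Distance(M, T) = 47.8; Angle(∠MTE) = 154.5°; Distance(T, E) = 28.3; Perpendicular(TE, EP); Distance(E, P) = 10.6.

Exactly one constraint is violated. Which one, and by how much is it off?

Distance(E, P) = 10.6 — off by 4.20.

M = (0.00, 0.00) ✓; MT at 32.00° ✓; |MT| = 47.80 ✓; ∠MTE = 154.5° ✓; |TE| = 28.30 ✓; ∠(TE, EP) = 89.99° ✓; |EP| = 6.400 ✗.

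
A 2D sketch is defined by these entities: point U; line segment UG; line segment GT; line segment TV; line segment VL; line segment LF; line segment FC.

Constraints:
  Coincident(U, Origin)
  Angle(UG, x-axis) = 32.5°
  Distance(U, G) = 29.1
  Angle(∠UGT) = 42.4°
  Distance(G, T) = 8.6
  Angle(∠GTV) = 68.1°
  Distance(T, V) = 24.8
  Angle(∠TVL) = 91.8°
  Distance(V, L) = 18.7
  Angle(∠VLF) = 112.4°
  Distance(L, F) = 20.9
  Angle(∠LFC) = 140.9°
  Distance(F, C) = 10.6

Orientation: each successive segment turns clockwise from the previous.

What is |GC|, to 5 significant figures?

18.022

U is at the origin; UG runs at 32.5° with length 29.1, so G = (24.543, 15.635). ∠UGT = 42.4° gives GT at -105.10° from the x-axis; with |GT| = 8.6, T = (22.302, 7.3324). ∠GTV = 68.1° gives TV at 143.00° from the x-axis; with |TV| = 24.8, V = (2.4962, 22.257). ∠TVL = 91.8° gives VL at 54.800° from the x-axis; with |VL| = 18.7, L = (13.275, 37.538). ∠VLF = 112.4° gives LF at -12.800° from the x-axis; with |LF| = 20.9, F = (33.656, 32.908). ∠LFC = 140.9° gives FC at -51.900° from the x-axis; with |FC| = 10.6, C = (40.197, 24.566). Then |GC| = |C − G| = 18.022.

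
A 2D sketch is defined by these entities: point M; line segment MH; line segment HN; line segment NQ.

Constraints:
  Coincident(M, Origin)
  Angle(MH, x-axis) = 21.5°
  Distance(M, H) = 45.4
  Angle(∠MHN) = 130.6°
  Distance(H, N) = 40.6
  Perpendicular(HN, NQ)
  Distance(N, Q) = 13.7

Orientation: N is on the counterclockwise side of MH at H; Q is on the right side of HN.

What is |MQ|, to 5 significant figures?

85.093

∠MHN = 130.6°, so HN runs at 21.5° + (180° − 130.6°) = 70.900° from the x-axis; with |HN| = 40.6, N = H + 40.6·(cos 70.900°, sin 70.900°) = (55.526, 55.004). The perpendicularity gives NQ at right angles to HN; with |NQ| = 13.7 on the right of HN, Q = N + 13.7·(0.94495, -0.32722) = (68.472, 50.521). Then |MQ| = |Q − M| = 85.093.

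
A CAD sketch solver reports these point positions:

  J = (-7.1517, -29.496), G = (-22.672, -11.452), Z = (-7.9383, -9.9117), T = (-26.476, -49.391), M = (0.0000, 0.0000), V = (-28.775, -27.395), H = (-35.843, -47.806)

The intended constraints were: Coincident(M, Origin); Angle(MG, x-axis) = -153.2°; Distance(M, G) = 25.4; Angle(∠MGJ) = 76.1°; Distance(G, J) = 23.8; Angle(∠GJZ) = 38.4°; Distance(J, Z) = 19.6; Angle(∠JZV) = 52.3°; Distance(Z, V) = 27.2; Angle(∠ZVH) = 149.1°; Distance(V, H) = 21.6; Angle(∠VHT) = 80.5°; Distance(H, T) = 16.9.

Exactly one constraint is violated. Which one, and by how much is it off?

Distance(H, T) = 16.9 — off by 7.40.

M = (0.00, 0.00) ✓; MG at -153.2° ✓; |MG| = 25.40 ✓; ∠MGJ = 76.10° ✓; |GJ| = 23.80 ✓; ∠GJZ = 38.40° ✓; |JZ| = 19.60 ✓; ∠JZV = 52.30° ✓; |ZV| = 27.20 ✓; ∠ZVH = 149.1° ✓; |VH| = 21.60 ✓; ∠VHT = 80.50° ✓; |HT| = 9.500 ✗.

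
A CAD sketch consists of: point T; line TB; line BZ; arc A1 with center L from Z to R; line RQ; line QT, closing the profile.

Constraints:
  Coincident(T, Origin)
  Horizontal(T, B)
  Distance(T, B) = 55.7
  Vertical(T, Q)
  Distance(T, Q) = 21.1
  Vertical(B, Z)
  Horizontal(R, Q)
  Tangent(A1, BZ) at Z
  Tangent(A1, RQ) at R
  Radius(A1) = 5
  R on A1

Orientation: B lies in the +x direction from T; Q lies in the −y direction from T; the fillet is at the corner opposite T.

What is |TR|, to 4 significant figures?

54.92

T is at the origin; T and B share the same y with |TB| = 55.7 and B on the +x side, so B = (55.70, 0.000). TQ is vertical with |TQ| = 21.1 and Q on the −y side, so Q = (0.000, -21.10). The virtual corner opposite T is at (55.70, -21.10). A1 meets BZ tangentially, so LZ is at right angles to BZ and A1 meets RQ tangentially, so LR is at right angles to RQ, with radius 5.0, so the center L sits 5.0 in from both sides at L = (50.70, -16.10). That places the tangent points at Z = (55.70, -16.10) on BZ and R = (50.70, -21.10) on RQ. Then |TR| = |R − T| = 54.92.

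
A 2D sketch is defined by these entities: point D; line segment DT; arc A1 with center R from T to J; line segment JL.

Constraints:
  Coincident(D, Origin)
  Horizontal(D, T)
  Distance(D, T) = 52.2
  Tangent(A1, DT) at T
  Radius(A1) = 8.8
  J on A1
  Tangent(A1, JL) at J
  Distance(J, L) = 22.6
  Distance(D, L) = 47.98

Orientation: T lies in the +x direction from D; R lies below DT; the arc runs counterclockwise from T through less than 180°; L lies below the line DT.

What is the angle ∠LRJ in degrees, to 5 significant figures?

68.725°

D is at the origin; DT is horizontal with |DT| = 52.2 and T on the +x side, so T = (52.200, 0.0000). Since A1 is tangent to DT there, RT ⟂ DT, so R = T + (0, -8.8) = (52.200, -8.8000). Since RJ ⟂ JL (tangency), |RL| = √(8.8² + 22.6²) = 24.253 regardless of where J sits on A1. So L lies on both circle(D, 47.98) and circle(R, 24.253); the below-DT intersection is L = (38.411, -28.752). J is the foot of the tangent from L: J = (43.639, -6.7645).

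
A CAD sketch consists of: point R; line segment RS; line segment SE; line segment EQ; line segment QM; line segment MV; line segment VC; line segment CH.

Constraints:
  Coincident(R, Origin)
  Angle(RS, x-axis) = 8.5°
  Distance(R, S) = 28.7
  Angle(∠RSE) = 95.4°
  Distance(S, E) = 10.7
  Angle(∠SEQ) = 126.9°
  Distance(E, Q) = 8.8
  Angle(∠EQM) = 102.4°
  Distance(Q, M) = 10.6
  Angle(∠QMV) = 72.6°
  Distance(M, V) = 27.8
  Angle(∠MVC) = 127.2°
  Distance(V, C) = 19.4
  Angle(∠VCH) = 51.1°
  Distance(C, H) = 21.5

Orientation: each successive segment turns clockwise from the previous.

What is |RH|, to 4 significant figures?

39.52

R is at the origin; RS runs at 8.5° with length 28.7, so S = (28.38, 4.242). ∠RSE = 95.4° gives SE at -76.10° from the x-axis; with |SE| = 10.7, E = (30.96, -6.145). ∠SEQ = 126.9° gives EQ at -129.2° from the x-axis; with |EQ| = 8.8, Q = (25.39, -12.96). ∠EQM = 102.4° gives QM at 153.2° from the x-axis; with |QM| = 10.6, M = (15.93, -8.185). ∠QMV = 72.6° gives MV at 45.80° from the x-axis; with |MV| = 27.8, V = (35.31, 11.75). ∠MVC = 127.2° gives VC at -7.000° from the x-axis; with |VC| = 19.4, C = (54.57, 9.381). ∠VCH = 51.1° gives CH at -135.9° from the x-axis; with |CH| = 21.5, H = (39.13, -5.581). Then |RH| = |H − R| = 39.52.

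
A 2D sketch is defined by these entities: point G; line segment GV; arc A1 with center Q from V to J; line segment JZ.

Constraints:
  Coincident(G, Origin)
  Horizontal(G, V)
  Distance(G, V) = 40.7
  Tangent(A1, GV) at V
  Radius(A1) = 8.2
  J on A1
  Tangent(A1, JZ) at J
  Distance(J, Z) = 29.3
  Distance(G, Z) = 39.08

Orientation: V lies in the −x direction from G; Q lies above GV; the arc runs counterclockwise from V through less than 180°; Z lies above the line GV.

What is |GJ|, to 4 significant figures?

33.50

G is at the origin; G and V share the same y with |GV| = 40.7 and V on the −x side, so V = (-40.70, 0.000). Since A1 is tangent to GV there, QV ⟂ GV, so Q = V + (0, 8.2) = (-40.70, 8.200). Since QJ ⟂ JZ (tangency), |QZ| = √(8.2² + 29.3²) = 30.43 regardless of where J sits on A1. So Z lies on both circle(G, 39.08) and circle(Q, 30.43); the above-GV intersection is Z = (-22.07, 32.25). J is the foot of the tangent from Z: J = (-33.10, 5.111).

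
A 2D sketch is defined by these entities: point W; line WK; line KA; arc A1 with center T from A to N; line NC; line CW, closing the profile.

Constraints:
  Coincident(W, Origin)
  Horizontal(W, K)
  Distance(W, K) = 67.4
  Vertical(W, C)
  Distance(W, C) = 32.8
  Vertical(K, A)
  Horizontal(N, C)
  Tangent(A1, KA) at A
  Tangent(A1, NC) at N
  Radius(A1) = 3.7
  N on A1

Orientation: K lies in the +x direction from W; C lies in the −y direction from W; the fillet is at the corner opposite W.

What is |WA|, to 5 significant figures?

73.414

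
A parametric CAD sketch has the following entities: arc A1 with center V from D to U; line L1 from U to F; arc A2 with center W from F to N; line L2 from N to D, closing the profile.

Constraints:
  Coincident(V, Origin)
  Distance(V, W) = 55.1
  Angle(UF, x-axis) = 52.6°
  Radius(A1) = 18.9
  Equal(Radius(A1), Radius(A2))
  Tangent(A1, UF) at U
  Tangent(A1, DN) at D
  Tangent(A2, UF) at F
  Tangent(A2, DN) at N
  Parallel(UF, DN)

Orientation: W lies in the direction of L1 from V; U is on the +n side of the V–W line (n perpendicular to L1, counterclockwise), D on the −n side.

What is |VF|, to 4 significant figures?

58.25

The slot axis is L1's direction at 52.6°, so u = (cos 52.6°, sin 52.6°) = (0.6074, 0.7944) and n = (−sin 52.6°, cos 52.6°) = (-0.7944, 0.6074). V is at the origin and W lies 55.1 along u from V, so W = 55.1·u = (33.47, 43.77). Tangency of A1 to both parallel lines with radius 18.9 puts U and D at V ± 18.9·n: U = (-15.01, 11.48), D = (15.01, -11.48). Equal radii place F and N the same way about W: F = W + 18.9·n = (18.45, 55.25), N = W − 18.9·n = (48.48, 32.29). Then |VF| = |F − V| = 58.25.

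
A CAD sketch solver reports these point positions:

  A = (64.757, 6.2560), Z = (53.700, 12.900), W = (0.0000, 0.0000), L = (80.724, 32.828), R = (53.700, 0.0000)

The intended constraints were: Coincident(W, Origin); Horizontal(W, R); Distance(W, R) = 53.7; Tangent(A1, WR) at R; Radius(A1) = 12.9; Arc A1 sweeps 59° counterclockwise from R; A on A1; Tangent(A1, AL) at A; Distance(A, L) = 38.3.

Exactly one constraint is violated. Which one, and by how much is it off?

Distance(A, L) = 38.3 — off by 7.30.

W = (0.00, 0.00) ✓; W.y = 0.00, R.y = 0.00 ✓; |WR| = 53.70 ✓; ∠(ZR, RW) = 90.00° ✓; |ZR| = 12.90 ✓; bearing(Z→A) − bearing(Z→R) = 59.00° ✓; |ZA| = 12.90 ✓; ∠(ZA, AL) = 90.00° ✓; |AL| = 31.00 ✗.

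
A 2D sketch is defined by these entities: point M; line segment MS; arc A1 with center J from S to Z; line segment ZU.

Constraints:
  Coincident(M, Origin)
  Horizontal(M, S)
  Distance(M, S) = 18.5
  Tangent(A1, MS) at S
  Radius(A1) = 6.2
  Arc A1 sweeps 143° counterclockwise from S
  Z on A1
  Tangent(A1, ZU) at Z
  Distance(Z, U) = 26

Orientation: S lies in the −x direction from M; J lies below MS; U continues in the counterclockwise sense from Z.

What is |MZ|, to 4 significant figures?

24.87

M is at the origin; MS is horizontal with |MS| = 18.5 and S on the −x side, so S = (-18.50, 0.000). The tangent condition forces JS to be normal to MS, so J = S + (0, -6.2) = (-18.50, -6.200). On A1, S sits at bearing 90° from J; a 143° counterclockwise sweep puts Z at bearing 233°, so Z = J + 6.2·(cos 233°, sin 233°) = (-22.23, -11.15). Then |MZ| = |Z − M| = 24.87.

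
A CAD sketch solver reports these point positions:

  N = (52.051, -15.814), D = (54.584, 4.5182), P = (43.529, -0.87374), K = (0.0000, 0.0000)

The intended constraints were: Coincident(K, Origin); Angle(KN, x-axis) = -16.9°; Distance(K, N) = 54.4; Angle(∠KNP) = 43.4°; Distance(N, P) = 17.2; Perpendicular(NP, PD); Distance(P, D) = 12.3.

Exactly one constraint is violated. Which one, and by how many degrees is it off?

Perpendicular(NP, PD) — off by 3.70°.

K = (0.00, 0.00) ✓; KN at -16.90° ✓; |KN| = 54.40 ✓; ∠KNP = 43.40° ✓; |NP| = 17.20 ✓; ∠(NP, PD) = 93.70° ✗; |PD| = 12.30 ✓.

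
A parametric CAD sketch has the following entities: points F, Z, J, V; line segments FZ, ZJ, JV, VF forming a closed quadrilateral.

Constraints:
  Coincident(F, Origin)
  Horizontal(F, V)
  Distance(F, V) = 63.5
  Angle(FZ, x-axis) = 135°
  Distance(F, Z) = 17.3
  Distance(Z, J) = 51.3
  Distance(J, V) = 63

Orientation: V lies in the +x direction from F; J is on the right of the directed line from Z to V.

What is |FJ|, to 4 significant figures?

35.38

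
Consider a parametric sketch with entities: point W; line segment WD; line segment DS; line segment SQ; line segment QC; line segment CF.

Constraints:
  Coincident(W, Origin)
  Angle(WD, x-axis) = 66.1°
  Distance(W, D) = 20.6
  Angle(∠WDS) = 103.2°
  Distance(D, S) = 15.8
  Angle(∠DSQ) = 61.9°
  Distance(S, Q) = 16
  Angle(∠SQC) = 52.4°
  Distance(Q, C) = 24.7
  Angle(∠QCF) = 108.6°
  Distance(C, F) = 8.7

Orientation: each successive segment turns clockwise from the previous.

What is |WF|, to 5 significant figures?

35.579

W is at the origin; WD runs at 66.1° with length 20.6, so D = (8.3459, 18.834). ∠WDS = 103.2° gives DS at -10.700° from the x-axis; with |DS| = 15.8, S = (23.871, 15.900). ∠DSQ = 61.9° gives SQ at -128.80° from the x-axis; with |SQ| = 16.0, Q = (13.846, 3.4307). ∠SQC = 52.4° gives QC at 103.60° from the x-axis; with |QC| = 24.7, C = (8.0375, 27.438). ∠QCF = 108.6° gives CF at 32.200° from the x-axis; with |CF| = 8.7, F = (15.399, 32.074). Then |WF| = |F − W| = 35.579.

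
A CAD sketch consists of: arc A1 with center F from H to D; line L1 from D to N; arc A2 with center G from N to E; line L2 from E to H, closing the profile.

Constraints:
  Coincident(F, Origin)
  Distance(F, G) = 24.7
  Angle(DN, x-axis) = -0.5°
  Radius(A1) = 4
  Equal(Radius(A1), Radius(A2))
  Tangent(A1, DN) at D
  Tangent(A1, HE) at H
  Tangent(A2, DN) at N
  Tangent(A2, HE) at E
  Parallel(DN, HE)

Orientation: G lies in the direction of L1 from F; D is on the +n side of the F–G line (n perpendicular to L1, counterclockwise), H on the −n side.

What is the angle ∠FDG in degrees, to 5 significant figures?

80.801°

The slot axis is L1's direction at -0.5°, so u = (cos -0.5°, sin -0.5°) = (0.99996, -0.0087265) and n = (−sin -0.5°, cos -0.5°) = (0.0087265, 0.99996). F is at the origin and G lies 24.7 along u from F, so G = 24.7·u = (24.699, -0.21555). Tangency of A1 to both parallel lines with radius 4.0 puts D and H at F ± 4.0·n: D = (0.034906, 3.9998), H = (-0.034906, -3.9998). Then cos ∠FDG = DF·DG / (|DF||DG|), giving 80.801°.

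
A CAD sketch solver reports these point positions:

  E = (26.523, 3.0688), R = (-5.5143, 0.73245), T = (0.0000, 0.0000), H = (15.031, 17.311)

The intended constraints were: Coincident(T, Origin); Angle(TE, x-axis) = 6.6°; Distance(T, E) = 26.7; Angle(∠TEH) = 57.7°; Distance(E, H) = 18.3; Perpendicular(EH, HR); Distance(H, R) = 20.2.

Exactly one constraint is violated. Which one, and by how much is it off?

Distance(H, R) = 20.2 — off by 6.20.

T = (0.00, 0.00) ✓; TE at 6.600° ✓; |TE| = 26.70 ✓; ∠TEH = 57.70° ✓; |EH| = 18.30 ✓; ∠(EH, HR) = 90.00° ✓; |HR| = 26.40 ✗.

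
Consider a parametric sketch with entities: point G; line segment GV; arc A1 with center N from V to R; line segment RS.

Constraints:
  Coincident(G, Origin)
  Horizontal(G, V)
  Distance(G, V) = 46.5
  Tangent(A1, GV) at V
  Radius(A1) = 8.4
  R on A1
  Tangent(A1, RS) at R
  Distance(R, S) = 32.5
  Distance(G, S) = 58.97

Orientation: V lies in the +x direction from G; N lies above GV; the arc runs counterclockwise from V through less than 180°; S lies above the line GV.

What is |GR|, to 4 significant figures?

55.49

G is at the origin; G and V share the same y with |GV| = 46.5 and V on the +x side, so V = (46.50, 0.000). A1 meets GV tangentially, so NV is at right angles to GV, so N = V + (0, 8.4) = (46.50, 8.400). Since NR ⟂ RS (tangency), |NS| = √(8.4² + 32.5²) = 33.57 regardless of where R sits on A1. So S lies on both circle(G, 58.97) and circle(N, 33.57); the above-GV intersection is S = (41.76, 41.63). R is the foot of the tangent from S: R = (54.25, 11.63).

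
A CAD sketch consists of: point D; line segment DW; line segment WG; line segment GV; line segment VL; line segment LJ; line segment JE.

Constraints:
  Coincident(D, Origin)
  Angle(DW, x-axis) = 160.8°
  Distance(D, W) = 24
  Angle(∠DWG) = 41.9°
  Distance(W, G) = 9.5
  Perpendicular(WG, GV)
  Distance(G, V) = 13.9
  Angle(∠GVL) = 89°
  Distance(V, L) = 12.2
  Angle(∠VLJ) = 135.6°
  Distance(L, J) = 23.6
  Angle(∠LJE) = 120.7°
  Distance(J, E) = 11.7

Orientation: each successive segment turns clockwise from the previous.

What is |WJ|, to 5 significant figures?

19.519

∠GVL = 89.0° gives VL at -158.30° from the x-axis; with |VL| = 12.2, L = (-19.872, -5.7753). ∠VLJ = 135.6° gives LJ at 157.30° from the x-axis; with |LJ| = 23.6, J = (-41.644, 3.3321). Then |WJ| = |J − W| = 19.519.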